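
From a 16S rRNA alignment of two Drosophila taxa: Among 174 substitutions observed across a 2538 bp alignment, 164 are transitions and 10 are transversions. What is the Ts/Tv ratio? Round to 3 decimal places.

R = 164/10 = 16.400.

16.400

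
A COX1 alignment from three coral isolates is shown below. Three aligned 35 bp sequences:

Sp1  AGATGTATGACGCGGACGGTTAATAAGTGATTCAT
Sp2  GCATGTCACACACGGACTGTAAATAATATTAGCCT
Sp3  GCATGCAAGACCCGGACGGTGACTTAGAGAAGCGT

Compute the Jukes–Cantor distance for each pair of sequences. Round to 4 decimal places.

d(Sp1,Sp2) = 0.6355, d(Sp1,Sp3) = 0.4582, d(Sp2,Sp3) = 0.4582

Sp1–Sp2: 15/35 sites differ → p ≈ 0.428571, d = −0.75 ln(1 − 0.571428) = 0.635472 ≈ 0.6355.
Sp1–Sp3: 12/35 sites differ → p ≈ 0.342857, d = −0.75 ln(1 − 0.457143) = 0.458182 ≈ 0.4582.
Sp2–Sp3: 12/35 sites differ → p ≈ 0.342857, d = −0.75 ln(1 − 0.457143) = 0.458182 ≈ 0.4582.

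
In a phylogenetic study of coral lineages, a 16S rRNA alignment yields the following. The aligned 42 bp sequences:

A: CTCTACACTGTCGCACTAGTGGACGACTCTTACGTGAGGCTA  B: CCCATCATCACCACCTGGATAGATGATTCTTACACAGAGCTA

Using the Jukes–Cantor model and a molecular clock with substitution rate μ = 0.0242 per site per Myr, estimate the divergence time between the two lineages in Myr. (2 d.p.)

17.02

The sequences differ at 21 of 42 sites, so p = 21/42 = 0.5.
d = −(3/4) ln(1 − 4p/3) = −0.75 ln(1 − 0.666667) = −0.75 ln(0.333333)
  = −0.75 × (-1.098613) = 0.823960 substitutions/site.
Under a molecular clock d = 2μt, so t = d/(2μ) = 0.823960 / (2 × 0.0242) = 17.02 Myr.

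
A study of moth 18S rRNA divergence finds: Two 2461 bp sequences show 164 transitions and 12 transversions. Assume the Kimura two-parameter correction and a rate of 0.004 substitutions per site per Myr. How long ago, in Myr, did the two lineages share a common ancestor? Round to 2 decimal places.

P = 164/2461 ≈ 0.06664 and Q = 12/2461 ≈ 0.004876.
Under the Kimura two-parameter model, d = −½ ln(1 − 2P − Q) − ¼ ln(1 − 2Q).
1 − 2P − Q = 0.861844, giving −½ ln(0.861844) = 0.074340.
1 − 2Q = 0.990248, giving −¼ ln(0.990248) = 0.002450.
d = 0.074340 + 0.002450 = 0.076790.
Under a molecular clock d = 2μt, so t = d/(2μ) = 0.076790 / (2 × 0.004) = 9.60 Myr.

9.60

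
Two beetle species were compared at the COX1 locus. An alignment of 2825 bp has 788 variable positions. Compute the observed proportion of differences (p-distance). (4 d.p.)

p = 788/2825 = 0.278938… ≈ 0.2789 (to 4 d.p.).

0.2789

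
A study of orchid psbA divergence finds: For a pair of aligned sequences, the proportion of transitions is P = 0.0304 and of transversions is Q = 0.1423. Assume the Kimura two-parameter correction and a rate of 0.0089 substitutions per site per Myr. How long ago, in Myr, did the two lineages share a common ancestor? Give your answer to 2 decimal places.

Under the Kimura two-parameter model, d = −½ ln(1 − 2P − Q) − ¼ ln(1 − 2Q).
1 − 2P − Q = 0.7969, giving −½ ln(0.7969) = 0.113513.
1 − 2Q = 0.7154, giving −¼ ln(0.7154) = 0.083728.
d = 0.113513 + 0.083728 = 0.197241.
Under a molecular clock d = 2μt, so t = d/(2μ) = 0.197241 / (2 × 0.0089) = 11.08 Myr.

11.08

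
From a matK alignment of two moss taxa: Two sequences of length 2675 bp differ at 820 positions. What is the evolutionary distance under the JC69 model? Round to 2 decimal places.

0.39

p = 820/2675 ≈ 0.306542.
d = −(3/4) ln(1 − 4p/3) = −0.75 ln(1 − 0.408723) = −0.75 ln(0.591277)
  = −0.75 × (-0.525471) = 0.394103 substitutions/site.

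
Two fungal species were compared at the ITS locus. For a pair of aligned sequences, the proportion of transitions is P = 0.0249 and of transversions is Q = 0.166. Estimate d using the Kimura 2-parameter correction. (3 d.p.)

0.222

Under the Kimura two-parameter model, d = −½ ln(1 − 2P − Q) − ¼ ln(1 − 2Q).
1 − 2P − Q = 0.7842, giving −½ ln(0.7842) = 0.121546.
1 − 2Q = 0.668, giving −¼ ln(0.668) = 0.100867.
d = 0.121546 + 0.100867 = 0.222413.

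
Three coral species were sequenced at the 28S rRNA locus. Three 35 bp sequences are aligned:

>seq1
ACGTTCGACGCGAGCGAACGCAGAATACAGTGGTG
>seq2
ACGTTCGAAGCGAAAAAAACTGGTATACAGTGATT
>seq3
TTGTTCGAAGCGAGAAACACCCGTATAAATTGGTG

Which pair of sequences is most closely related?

seq2 and seq3

seq1–seq2: 11/35 differ, p = 0.314, d = 0.407.
seq1–seq3: 12/35 differ, p = 0.343, d = 0.458.
seq2–seq3: 10/35 differ, p = 0.286, d = 0.360.
The smallest distance is between seq2 and seq3.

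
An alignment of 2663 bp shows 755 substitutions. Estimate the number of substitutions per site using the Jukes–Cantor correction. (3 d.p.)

0.356

p = 755/2663 ≈ 0.283515.
d = −(3/4) ln(1 − 4p/3) = −0.75 ln(1 − 0.37802) = −0.75 ln(0.62198)
  = −0.75 × (-0.474847) = 0.356135 substitutions/site.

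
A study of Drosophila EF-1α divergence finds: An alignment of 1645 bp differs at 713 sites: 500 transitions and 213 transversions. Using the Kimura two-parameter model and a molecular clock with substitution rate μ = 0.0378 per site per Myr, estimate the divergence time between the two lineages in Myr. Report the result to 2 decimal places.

P = 500/1645 ≈ 0.303951 and Q = 213/1645 ≈ 0.129483.
Under the Kimura two-parameter model, d = −½ ln(1 − 2P − Q) − ¼ ln(1 − 2Q).
1 − 2P − Q = 0.262615, giving −½ ln(0.262615) = 0.668533.
1 − 2Q = 0.741034, giving −¼ ln(0.741034) = 0.074927.
d = 0.668533 + 0.074927 = 0.743460.
Under a molecular clock d = 2μt, so t = d/(2μ) = 0.743460 / (2 × 0.0378) = 9.83 Myr.

9.83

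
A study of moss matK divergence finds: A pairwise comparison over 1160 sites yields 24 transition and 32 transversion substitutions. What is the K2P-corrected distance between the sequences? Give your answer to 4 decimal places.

0.0499

P = 24/1160 ≈ 0.02069 and Q = 32/1160 ≈ 0.027586.
Under the Kimura two-parameter model, d = −½ ln(1 − 2P − Q) − ¼ ln(1 − 2Q).
1 − 2P − Q = 0.931034, giving −½ ln(0.931034) = 0.035730.
1 − 2Q = 0.944828, giving −¼ ln(0.944828) = 0.014188.
d = 0.035730 + 0.014188 = 0.049918.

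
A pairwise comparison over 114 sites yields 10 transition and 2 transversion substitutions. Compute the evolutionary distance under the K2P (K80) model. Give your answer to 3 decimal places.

P = 10/114 ≈ 0.087719 and Q = 2/114 ≈ 0.017544.
Under the Kimura two-parameter model, d = −½ ln(1 − 2P − Q) − ¼ ln(1 − 2Q).
1 − 2P − Q = 0.807018, giving −½ ln(0.807018) = 0.107205.
1 − 2Q = 0.964912, giving −¼ ln(0.964912) = 0.008930.
d = 0.107205 + 0.008930 = 0.116135.

0.116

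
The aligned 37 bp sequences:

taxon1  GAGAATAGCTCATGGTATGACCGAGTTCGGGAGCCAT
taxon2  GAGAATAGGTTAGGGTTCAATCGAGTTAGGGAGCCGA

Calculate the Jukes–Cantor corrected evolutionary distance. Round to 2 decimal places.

The sequences differ at 10 of 37 sites (9, 11, 13, 17, 18, 19, 21, 28, 36, 37), so p = 10/37 ≈ 0.27027.
d = −(3/4) ln(1 − 4p/3) = −0.75 ln(1 − 0.36036) = −0.75 ln(0.63964)
  = −0.75 × (-0.446850) = 0.335138 substitutions/site.

0.34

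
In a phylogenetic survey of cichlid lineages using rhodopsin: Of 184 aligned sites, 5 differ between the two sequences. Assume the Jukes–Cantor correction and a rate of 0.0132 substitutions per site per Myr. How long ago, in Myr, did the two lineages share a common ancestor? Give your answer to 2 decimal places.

1.05

p = 5/184 ≈ 0.027174.
d = −(3/4) ln(1 − 4p/3) = −0.75 ln(1 − 0.036232) = −0.75 ln(0.963768)
  = −0.75 × (-0.036905) = 0.027679 substitutions/site.
Under a molecular clock d = 2μt, so t = d/(2μ) = 0.027679 / (2 × 0.0132) = 1.05 Myr.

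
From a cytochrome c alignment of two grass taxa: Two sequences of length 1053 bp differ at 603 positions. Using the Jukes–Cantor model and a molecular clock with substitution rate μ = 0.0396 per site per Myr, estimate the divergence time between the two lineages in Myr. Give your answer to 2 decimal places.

p = 603/1053 ≈ 0.57265.
d = −(3/4) ln(1 − 4p/3) = −0.75 ln(1 − 0.763533) = −0.75 ln(0.236467)
  = −0.75 × (-1.441947) = 1.081460 substitutions/site.
Under a molecular clock d = 2μt, so t = d/(2μ) = 1.081460 / (2 × 0.0396) = 13.65 Myr.

13.65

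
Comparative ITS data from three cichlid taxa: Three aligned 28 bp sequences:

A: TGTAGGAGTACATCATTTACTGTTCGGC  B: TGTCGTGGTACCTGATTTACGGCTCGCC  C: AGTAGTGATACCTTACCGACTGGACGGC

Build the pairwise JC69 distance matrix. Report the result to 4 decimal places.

d(A,B) = 0.3597, d(A,C) = 0.5565, d(B,C) = 0.5565

A–B: 8/28 sites differ → p ≈ 0.285714, d = −0.75 ln(1 − 0.380952) = 0.359679 ≈ 0.3597.
A–C: 11/28 sites differ → p ≈ 0.392857, d = −0.75 ln(1 − 0.523809) = 0.556452 ≈ 0.5565.
B–C: 11/28 sites differ → p ≈ 0.392857, d = −0.75 ln(1 − 0.523809) = 0.556452 ≈ 0.5565.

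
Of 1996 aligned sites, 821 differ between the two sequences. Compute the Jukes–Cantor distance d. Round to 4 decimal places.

0.5963

p = 821/1996 ≈ 0.411323.
d = −(3/4) ln(1 − 4p/3) = −0.75 ln(1 − 0.548431) = −0.75 ln(0.451569)
  = −0.75 × (-0.795027) = 0.596270 substitutions/site.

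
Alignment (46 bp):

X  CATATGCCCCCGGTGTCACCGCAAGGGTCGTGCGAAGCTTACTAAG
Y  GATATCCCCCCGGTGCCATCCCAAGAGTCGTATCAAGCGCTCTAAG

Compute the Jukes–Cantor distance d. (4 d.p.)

0.3206

The sequences differ at 12 of 46 sites, so p = 12/46 ≈ 0.26087.
d = −(3/4) ln(1 − 4p/3) = −0.75 ln(1 − 0.347827) = −0.75 ln(0.652173)
  = −0.75 × (-0.427445) = 0.320584 substitutions/site.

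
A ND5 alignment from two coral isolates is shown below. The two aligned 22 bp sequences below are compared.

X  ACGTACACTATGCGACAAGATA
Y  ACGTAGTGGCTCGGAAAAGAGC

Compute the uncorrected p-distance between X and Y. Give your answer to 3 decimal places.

The sequences differ at 10 of 22 positions (sites 6, 7, 8, 9, 10, 12, 13, 16, 21, 22).
p = 10/22 = 0.454545… ≈ 0.455 (to 3 d.p.).

0.455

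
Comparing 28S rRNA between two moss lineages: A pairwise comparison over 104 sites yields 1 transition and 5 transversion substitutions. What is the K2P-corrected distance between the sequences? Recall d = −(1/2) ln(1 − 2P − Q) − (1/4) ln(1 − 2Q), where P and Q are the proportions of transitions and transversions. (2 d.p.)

P = 1/104 ≈ 0.009615 and Q = 5/104 ≈ 0.048077.
Under the Kimura two-parameter model, d = −½ ln(1 − 2P − Q) − ¼ ln(1 − 2Q).
1 − 2P − Q = 0.932693, giving −½ ln(0.932693) = 0.034840.
1 − 2Q = 0.903846, giving −¼ ln(0.903846) = 0.025274.
d = 0.034840 + 0.025274 = 0.060114.

0.06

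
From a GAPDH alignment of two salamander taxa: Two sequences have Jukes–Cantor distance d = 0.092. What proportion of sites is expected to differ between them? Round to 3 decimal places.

0.087

p = (3/4)(1 − e^(−4d/3)) = 0.75 × (1 − e^(-0.122667)) = 0.75 × (1 − 0.884558) = 0.086582.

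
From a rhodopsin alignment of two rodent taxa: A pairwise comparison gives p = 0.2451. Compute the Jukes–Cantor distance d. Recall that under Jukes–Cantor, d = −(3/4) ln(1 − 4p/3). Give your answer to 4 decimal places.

0.2968

d = −(3/4) ln(1 − 4p/3) = −0.75 ln(1 − 0.3268) = −0.75 ln(0.6732)
  = −0.75 × (-0.395713) = 0.296785 substitutions/site.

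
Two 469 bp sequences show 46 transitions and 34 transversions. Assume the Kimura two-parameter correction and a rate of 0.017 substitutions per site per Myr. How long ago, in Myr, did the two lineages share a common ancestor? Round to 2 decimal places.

5.75

P = 46/469 ≈ 0.098081 and Q = 34/469 ≈ 0.072495.
Under the Kimura two-parameter model, d = −½ ln(1 − 2P − Q) − ¼ ln(1 − 2Q).
1 − 2P − Q = 0.731343, giving −½ ln(0.731343) = 0.156436.
1 − 2Q = 0.85501, giving −¼ ln(0.85501) = 0.039161.
d = 0.156436 + 0.039161 = 0.195597.
Under a molecular clock d = 2μt, so t = d/(2μ) = 0.195597 / (2 × 0.017) = 5.75 Myr.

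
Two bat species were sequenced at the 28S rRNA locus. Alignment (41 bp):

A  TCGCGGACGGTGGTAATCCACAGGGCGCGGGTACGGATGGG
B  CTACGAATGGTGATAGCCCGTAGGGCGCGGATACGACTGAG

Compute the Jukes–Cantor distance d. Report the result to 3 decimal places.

0.456

The sequences differ at 14 of 41 sites, so p = 14/41 ≈ 0.341463.
d = −(3/4) ln(1 − 4p/3) = −0.75 ln(1 − 0.455284) = −0.75 ln(0.544716)
  = −0.75 × (-0.607491) = 0.455618 substitutions/site.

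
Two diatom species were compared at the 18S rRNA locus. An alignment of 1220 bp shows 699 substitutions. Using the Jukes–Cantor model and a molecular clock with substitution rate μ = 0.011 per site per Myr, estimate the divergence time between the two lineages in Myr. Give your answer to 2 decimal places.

p = 699/1220 ≈ 0.572951.
d = −(3/4) ln(1 − 4p/3) = −0.75 ln(1 − 0.763935) = −0.75 ln(0.236065)
  = −0.75 × (-1.443648) = 1.082736 substitutions/site.
Under a molecular clock d = 2μt, so t = d/(2μ) = 1.082736 / (2 × 0.011) = 49.22 Myr.

49.22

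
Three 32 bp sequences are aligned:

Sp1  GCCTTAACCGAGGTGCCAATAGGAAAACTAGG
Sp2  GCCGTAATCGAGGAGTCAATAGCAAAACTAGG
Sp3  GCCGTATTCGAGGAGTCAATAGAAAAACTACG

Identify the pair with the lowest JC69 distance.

Sp2 and Sp3

Sp1–Sp2: 5/32 differ, p = 0.156, d = 0.175.
Sp1–Sp3: 7/32 differ, p = 0.219, d = 0.259.
Sp2–Sp3: 3/32 differ, p = 0.094, d = 0.100.
The smallest distance is between Sp2 and Sp3.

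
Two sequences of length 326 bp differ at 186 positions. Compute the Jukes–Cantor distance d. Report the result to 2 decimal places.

p = 186/326 ≈ 0.570552.
d = −(3/4) ln(1 − 4p/3) = −0.75 ln(1 − 0.760736) = −0.75 ln(0.239264)
  = −0.75 × (-1.430188) = 1.072641 substitutions/site.

1.07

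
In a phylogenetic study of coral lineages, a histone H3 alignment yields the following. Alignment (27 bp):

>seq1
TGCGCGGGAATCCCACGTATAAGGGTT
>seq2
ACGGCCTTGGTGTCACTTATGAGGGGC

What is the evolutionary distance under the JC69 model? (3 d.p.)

0.882

The sequences differ at 14 of 27 sites, so p = 14/27 ≈ 0.518519.
d = −(3/4) ln(1 − 4p/3) = −0.75 ln(1 − 0.691359) = −0.75 ln(0.308641)
  = −0.75 × (-1.175576) = 0.881682 substitutions/site.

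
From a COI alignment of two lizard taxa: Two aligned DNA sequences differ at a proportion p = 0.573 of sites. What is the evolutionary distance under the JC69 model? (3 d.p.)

1.083

d = −(3/4) ln(1 − 4p/3) = −0.75 ln(1 − 0.764) = −0.75 ln(0.236)
  = −0.75 × (-1.443923) = 1.082942 substitutions/site.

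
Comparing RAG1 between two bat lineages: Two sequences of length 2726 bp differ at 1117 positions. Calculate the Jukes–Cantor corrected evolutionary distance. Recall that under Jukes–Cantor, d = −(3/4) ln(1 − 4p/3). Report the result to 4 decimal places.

p = 1117/2726 ≈ 0.409758.
d = −(3/4) ln(1 − 4p/3) = −0.75 ln(1 − 0.546344) = −0.75 ln(0.453656)
  = −0.75 × (-0.790416) = 0.592812 substitutions/site.

0.5928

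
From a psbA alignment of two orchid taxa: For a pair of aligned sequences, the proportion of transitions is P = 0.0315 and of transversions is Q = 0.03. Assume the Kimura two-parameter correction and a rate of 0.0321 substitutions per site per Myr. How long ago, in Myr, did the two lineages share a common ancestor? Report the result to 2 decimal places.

Under the Kimura two-parameter model, d = −½ ln(1 − 2P − Q) − ¼ ln(1 − 2Q).
1 − 2P − Q = 0.907, giving −½ ln(0.907) = 0.048806.
1 − 2Q = 0.94, giving −¼ ln(0.94) = 0.015469.
d = 0.048806 + 0.015469 = 0.064275.
Under a molecular clock d = 2μt, so t = d/(2μ) = 0.064275 / (2 × 0.0321) = 1.00 Myr.

1.00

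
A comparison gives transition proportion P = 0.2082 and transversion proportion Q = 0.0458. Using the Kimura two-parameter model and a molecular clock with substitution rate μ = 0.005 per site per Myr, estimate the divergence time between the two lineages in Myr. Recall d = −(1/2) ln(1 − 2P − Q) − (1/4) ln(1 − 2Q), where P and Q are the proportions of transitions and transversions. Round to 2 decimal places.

33.42

Under the Kimura two-parameter model, d = −½ ln(1 − 2P − Q) − ¼ ln(1 − 2Q).
1 − 2P − Q = 0.5378, giving −½ ln(0.5378) = 0.310134.
1 − 2Q = 0.9084, giving −¼ ln(0.9084) = 0.024018.
d = 0.310134 + 0.024018 = 0.334152.
Under a molecular clock d = 2μt, so t = d/(2μ) = 0.334152 / (2 × 0.005) = 33.42 Myr.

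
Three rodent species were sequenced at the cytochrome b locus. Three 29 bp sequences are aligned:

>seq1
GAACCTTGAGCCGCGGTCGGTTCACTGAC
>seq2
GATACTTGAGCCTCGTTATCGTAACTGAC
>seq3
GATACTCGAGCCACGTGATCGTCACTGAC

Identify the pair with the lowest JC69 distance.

seq2 and seq3

seq1–seq2: 9/29 differ, p = 0.310, d = 0.401.
seq1–seq3: 10/29 differ, p = 0.345, d = 0.462.
seq2–seq3: 4/29 differ, p = 0.138, d = 0.152.
The smallest distance is between seq2 and seq3.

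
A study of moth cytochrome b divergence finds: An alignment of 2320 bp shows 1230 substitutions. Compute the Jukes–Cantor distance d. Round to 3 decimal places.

0.920

p = 1230/2320 ≈ 0.530172.
d = −(3/4) ln(1 − 4p/3) = −0.75 ln(1 − 0.706896) = −0.75 ln(0.293104)
  = −0.75 × (-1.227228) = 0.920421 substitutions/site.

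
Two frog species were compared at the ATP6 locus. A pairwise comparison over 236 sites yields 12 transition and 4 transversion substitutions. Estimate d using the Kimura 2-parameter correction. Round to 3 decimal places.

P = 12/236 ≈ 0.050847 and Q = 4/236 ≈ 0.016949.
Under the Kimura two-parameter model, d = −½ ln(1 − 2P − Q) − ¼ ln(1 − 2Q).
1 − 2P − Q = 0.881357, giving −½ ln(0.881357) = 0.063146.
1 − 2Q = 0.966102, giving −¼ ln(0.966102) = 0.008621.
d = 0.063146 + 0.008621 = 0.071767.

0.072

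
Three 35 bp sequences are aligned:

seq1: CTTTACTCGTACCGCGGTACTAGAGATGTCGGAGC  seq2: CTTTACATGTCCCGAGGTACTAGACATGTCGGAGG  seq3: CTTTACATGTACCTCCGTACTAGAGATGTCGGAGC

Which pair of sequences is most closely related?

seq1–seq2: 6/35 differ, p = 0.171, d = 0.195.
seq1–seq3: 4/35 differ, p = 0.114, d = 0.124.
seq2–seq3: 6/35 differ, p = 0.171, d = 0.195.
The smallest distance is between seq1 and seq3.

seq1 and seq3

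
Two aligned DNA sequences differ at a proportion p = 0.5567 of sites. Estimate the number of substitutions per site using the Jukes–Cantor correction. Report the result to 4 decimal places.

d = −(3/4) ln(1 − 4p/3) = −0.75 ln(1 − 0.742267) = −0.75 ln(0.257733)
  = −0.75 × (-1.355831) = 1.016873 substitutions/site.

1.0169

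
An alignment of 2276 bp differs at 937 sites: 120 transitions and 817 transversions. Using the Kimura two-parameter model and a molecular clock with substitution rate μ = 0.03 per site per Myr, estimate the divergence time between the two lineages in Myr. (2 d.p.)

10.48

P = 120/2276 ≈ 0.052724 and Q = 817/2276 ≈ 0.358963.
Under the Kimura two-parameter model, d = −½ ln(1 − 2P − Q) − ¼ ln(1 − 2Q).
1 − 2P − Q = 0.535589, giving −½ ln(0.535589) = 0.312194.
1 − 2Q = 0.282074, giving −¼ ln(0.282074) = 0.316396.
d = 0.312194 + 0.316396 = 0.628590.
Under a molecular clock d = 2μt, so t = d/(2μ) = 0.628590 / (2 × 0.03) = 10.48 Myr.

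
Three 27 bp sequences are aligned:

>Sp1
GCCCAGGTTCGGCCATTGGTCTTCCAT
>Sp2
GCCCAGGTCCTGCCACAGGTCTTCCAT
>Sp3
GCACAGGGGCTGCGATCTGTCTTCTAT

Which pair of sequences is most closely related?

Sp1 and Sp2

Sp1–Sp2: 4/27 differ, p = 0.148, d = 0.165.
Sp1–Sp3: 8/27 differ, p = 0.296, d = 0.377.
Sp2–Sp3: 8/27 differ, p = 0.296, d = 0.377.
The smallest distance is between Sp1 and Sp2.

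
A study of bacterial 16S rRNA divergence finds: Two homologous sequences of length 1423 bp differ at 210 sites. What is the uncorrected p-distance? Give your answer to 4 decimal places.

p = 210/1423 = 0.147575… ≈ 0.1476 (to 4 d.p.).

0.1476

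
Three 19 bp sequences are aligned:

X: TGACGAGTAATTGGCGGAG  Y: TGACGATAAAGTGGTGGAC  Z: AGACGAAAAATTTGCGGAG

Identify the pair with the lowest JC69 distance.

X–Y: 5/19 differ, p = 0.263, d = 0.324.
X–Z: 4/19 differ, p = 0.211, d = 0.247.
Y–Z: 6/19 differ, p = 0.316, d = 0.410.
The smallest distance is between X and Z.

X and Z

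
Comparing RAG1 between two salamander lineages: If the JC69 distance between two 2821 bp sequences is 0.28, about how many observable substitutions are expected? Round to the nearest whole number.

Invert JC69: p = (3/4)(1 − e^(−4d/3)) = 0.75 × (1 − e^(-0.373333)) = 0.75 × (1 − 0.688436) = 0.233673.
Expected differing sites = pL ≈ 0.233673 × 2821 = 659.191533 ≈ 659.

659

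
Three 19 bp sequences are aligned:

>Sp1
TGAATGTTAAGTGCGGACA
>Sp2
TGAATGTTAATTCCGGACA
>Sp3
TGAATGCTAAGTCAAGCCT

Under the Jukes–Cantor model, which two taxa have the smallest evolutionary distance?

Sp1–Sp2: 2/19 differ, p = 0.105, d = 0.113.
Sp1–Sp3: 6/19 differ, p = 0.316, d = 0.410.
Sp2–Sp3: 6/19 differ, p = 0.316, d = 0.410.
The smallest distance is between Sp1 and Sp2.

Sp1 and Sp2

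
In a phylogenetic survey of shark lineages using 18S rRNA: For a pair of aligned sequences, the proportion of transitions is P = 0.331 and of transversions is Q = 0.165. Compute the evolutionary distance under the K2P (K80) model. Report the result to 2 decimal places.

Under the Kimura two-parameter model, d = −½ ln(1 − 2P − Q) − ¼ ln(1 − 2Q).
1 − 2P − Q = 0.173, giving −½ ln(0.173) = 0.877232.
1 − 2Q = 0.67, giving −¼ ln(0.67) = 0.100119.
d = 0.877232 + 0.100119 = 0.977351.

0.98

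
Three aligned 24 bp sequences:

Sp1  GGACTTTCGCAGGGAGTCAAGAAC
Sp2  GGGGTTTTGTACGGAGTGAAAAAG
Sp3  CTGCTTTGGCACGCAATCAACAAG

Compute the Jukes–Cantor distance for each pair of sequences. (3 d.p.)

d(Sp1,Sp2) = 0.441, d(Sp1,Sp3) = 0.520, d(Sp2,Sp3) = 0.520

Sp1–Sp2: 8/24 sites differ → p ≈ 0.333333, d = −0.75 ln(1 − 0.444444) = 0.440839 ≈ 0.441.
Sp1–Sp3: 9/24 sites differ → p = 0.375, d = −0.75 ln(1 − 0.5) = 0.519860 ≈ 0.520.
Sp2–Sp3: 9/24 sites differ → p = 0.375, d = −0.75 ln(1 − 0.5) = 0.519860 ≈ 0.520.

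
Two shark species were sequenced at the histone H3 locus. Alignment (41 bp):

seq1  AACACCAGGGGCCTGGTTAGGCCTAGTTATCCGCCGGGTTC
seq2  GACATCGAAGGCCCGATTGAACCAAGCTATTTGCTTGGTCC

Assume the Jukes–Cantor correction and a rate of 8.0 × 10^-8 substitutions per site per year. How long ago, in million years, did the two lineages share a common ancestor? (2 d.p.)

The sequences differ at 17 of 41 sites, so p = 17/41 ≈ 0.414634.
d = −(3/4) ln(1 − 4p/3) = −0.75 ln(1 − 0.552845) = −0.75 ln(0.447155)
  = −0.75 × (-0.804850) = 0.603638 substitutions/site.
Under a molecular clock d = 2μt, so t = d/(2μ) = 0.603638 / (2 × 8.0 × 10^-8) = 3.77 million years.

3.77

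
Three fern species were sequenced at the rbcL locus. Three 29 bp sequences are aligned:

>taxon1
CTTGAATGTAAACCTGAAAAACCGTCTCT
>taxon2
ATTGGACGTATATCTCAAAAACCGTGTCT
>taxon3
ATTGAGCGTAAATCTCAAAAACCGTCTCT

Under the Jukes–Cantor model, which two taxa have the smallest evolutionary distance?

taxon1–taxon2: 7/29 differ, p = 0.241, d = 0.291.
taxon1–taxon3: 5/29 differ, p = 0.172, d = 0.196.
taxon2–taxon3: 4/29 differ, p = 0.138, d = 0.152.
The smallest distance is between taxon2 and taxon3.

taxon2 and taxon3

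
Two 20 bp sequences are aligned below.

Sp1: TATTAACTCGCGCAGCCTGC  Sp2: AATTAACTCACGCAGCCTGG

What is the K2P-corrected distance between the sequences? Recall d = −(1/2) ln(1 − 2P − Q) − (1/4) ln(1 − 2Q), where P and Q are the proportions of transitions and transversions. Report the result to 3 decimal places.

0.167

Of 20 sites, 1 differences are transitions and 2 are transversions, so P = 1/20 = 0.05 and Q = 2/20 = 0.1.
Under the Kimura two-parameter model, d = −½ ln(1 − 2P − Q) − ¼ ln(1 − 2Q).
1 − 2P − Q = 0.8, giving −½ ln(0.8) = 0.111572.
1 − 2Q = 0.8, giving −¼ ln(0.8) = 0.055786.
d = 0.111572 + 0.055786 = 0.167358.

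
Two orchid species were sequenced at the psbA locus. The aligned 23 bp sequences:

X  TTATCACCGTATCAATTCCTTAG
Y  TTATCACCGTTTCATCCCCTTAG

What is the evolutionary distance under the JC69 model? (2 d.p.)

0.20

The sequences differ at 4 of 23 sites (11, 15, 16, 17), so p = 4/23 ≈ 0.173913.
d = −(3/4) ln(1 − 4p/3) = −0.75 ln(1 − 0.231884) = −0.75 ln(0.768116)
  = −0.75 × (-0.263815) = 0.197861 substitutions/site.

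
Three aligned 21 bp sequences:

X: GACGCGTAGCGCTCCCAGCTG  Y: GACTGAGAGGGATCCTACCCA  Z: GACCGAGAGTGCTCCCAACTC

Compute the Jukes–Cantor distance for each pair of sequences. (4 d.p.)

X–Y: 10/21 sites differ → p ≈ 0.47619, d = −0.75 ln(1 − 0.63492) = 0.755729 ≈ 0.7557.
X–Z: 7/21 sites differ → p ≈ 0.333333, d = −0.75 ln(1 − 0.444444) = 0.440839 ≈ 0.4408.
Y–Z: 7/21 sites differ → p ≈ 0.333333, d = −0.75 ln(1 − 0.444444) = 0.440839 ≈ 0.4408.

d(X,Y) = 0.7557, d(X,Z) = 0.4408, d(Y,Z) = 0.4408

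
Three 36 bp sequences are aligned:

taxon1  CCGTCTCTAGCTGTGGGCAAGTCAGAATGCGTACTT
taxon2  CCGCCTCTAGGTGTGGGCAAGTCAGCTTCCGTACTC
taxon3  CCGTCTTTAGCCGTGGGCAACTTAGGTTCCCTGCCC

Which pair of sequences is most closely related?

taxon1 and taxon2

taxon1–taxon2: 6/36 differ, p = 0.167, d = 0.188.
taxon1–taxon3: 11/36 differ, p = 0.306, d = 0.392.
taxon2–taxon3: 10/36 differ, p = 0.278, d = 0.347.
The smallest distance is between taxon1 and taxon2.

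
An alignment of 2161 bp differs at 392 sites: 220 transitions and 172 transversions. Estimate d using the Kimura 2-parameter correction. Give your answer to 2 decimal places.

0.21

P = 220/2161 ≈ 0.101805 and Q = 172/2161 ≈ 0.079593.
Under the Kimura two-parameter model, d = −½ ln(1 − 2P − Q) − ¼ ln(1 − 2Q).
1 − 2P − Q = 0.716797, giving −½ ln(0.716797) = 0.166481.
1 − 2Q = 0.840814, giving −¼ ln(0.840814) = 0.043346.
d = 0.166481 + 0.043346 = 0.209827.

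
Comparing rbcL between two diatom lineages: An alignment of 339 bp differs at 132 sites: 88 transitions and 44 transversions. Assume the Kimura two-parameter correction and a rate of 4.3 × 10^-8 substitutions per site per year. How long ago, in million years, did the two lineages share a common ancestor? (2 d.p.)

P = 88/339 ≈ 0.259587 and Q = 44/339 ≈ 0.129794.
Under the Kimura two-parameter model, d = −½ ln(1 − 2P − Q) − ¼ ln(1 − 2Q).
1 − 2P − Q = 0.351032, giving −½ ln(0.351032) = 0.523439.
1 − 2Q = 0.740412, giving −¼ ln(0.740412) = 0.075137.
d = 0.523439 + 0.075137 = 0.598576.
Under a molecular clock d = 2μt, so t = d/(2μ) = 0.598576 / (2 × 4.3 × 10^-8) = 6.96 million years.

6.96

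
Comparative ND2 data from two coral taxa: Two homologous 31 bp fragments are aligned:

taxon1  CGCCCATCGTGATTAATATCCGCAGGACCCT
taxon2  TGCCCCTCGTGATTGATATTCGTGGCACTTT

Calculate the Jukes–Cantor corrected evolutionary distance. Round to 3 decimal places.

0.367

The sequences differ at 9 of 31 sites (1, 6, 15, 20, 23, 24, 26, 29, 30), so p = 9/31 ≈ 0.290323.
d = −(3/4) ln(1 − 4p/3) = −0.75 ln(1 − 0.387097) = −0.75 ln(0.612903)
  = −0.75 × (-0.489549) = 0.367162 substitutions/site.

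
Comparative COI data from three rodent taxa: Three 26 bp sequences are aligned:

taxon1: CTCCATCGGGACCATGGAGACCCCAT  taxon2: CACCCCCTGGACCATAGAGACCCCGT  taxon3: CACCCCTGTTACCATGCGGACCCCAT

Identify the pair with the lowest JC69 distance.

taxon1 and taxon2

taxon1–taxon2: 6/26 differ, p = 0.231, d = 0.276.
taxon1–taxon3: 8/26 differ, p = 0.308, d = 0.396.
taxon2–taxon3: 8/26 differ, p = 0.308, d = 0.396.
The smallest distance is between taxon1 and taxon2.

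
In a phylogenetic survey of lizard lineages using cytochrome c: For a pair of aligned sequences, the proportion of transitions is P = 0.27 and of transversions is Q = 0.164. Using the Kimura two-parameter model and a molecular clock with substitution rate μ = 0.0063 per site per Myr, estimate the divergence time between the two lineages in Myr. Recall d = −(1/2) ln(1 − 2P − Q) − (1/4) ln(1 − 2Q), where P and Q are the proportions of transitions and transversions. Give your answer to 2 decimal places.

56.20

Under the Kimura two-parameter model, d = −½ ln(1 − 2P − Q) − ¼ ln(1 − 2Q).
1 − 2P − Q = 0.296, giving −½ ln(0.296) = 0.608698.
1 − 2Q = 0.672, giving −¼ ln(0.672) = 0.099374.
d = 0.608698 + 0.099374 = 0.708072.
Under a molecular clock d = 2μt, so t = d/(2μ) = 0.708072 / (2 × 0.0063) = 56.20 Myr.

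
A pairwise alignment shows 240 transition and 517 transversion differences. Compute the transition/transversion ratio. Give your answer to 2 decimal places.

R = 240/517 = 0.464216… ≈ 0.46 (to 2 d.p.).

0.46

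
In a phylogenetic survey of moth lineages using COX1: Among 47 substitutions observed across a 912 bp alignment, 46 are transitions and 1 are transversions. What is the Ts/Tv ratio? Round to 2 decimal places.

46.00

R = 46/1 = 46.00.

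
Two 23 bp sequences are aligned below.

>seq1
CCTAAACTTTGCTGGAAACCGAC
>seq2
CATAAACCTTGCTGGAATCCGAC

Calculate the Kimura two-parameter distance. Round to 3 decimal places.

Of 23 sites, 1 differences are transitions and 2 are transversions, so P = 1/23 ≈ 0.043478 and Q = 2/23 ≈ 0.086957.
Under the Kimura two-parameter model, d = −½ ln(1 − 2P − Q) − ¼ ln(1 − 2Q).
1 − 2P − Q = 0.826087, giving −½ ln(0.826087) = 0.095528.
1 − 2Q = 0.826086, giving −¼ ln(0.826086) = 0.047764.
d = 0.095528 + 0.047764 = 0.143292.

0.143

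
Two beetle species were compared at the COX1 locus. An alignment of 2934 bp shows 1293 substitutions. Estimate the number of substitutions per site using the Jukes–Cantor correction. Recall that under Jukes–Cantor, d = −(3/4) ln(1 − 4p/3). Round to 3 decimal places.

p = 1293/2934 ≈ 0.440695.
d = −(3/4) ln(1 − 4p/3) = −0.75 ln(1 − 0.587593) = −0.75 ln(0.412407)
  = −0.75 × (-0.885745) = 0.664309 substitutions/site.

0.664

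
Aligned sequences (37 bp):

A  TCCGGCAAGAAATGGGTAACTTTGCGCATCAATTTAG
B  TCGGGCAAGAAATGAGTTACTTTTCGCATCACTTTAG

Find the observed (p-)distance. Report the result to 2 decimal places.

The sequences differ at 5 of 37 positions (sites 3, 15, 18, 24, 32).
p = 5/37 = 0.135135… ≈ 0.14 (to 2 d.p.).

0.14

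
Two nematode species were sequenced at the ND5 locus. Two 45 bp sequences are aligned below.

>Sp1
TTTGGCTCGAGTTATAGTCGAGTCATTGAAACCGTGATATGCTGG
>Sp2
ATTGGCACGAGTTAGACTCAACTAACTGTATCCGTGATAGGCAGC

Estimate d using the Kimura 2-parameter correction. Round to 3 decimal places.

0.371

Of 45 sites, 2 differences are transitions and 11 are transversions, so P = 2/45 ≈ 0.044444 and Q = 11/45 ≈ 0.244444.
Under the Kimura two-parameter model, d = −½ ln(1 − 2P − Q) − ¼ ln(1 − 2Q).
1 − 2P − Q = 0.666668, giving −½ ln(0.666668) = 0.202732.
1 − 2Q = 0.511112, giving −¼ ln(0.511112) = 0.167792.
d = 0.202732 + 0.167792 = 0.370524.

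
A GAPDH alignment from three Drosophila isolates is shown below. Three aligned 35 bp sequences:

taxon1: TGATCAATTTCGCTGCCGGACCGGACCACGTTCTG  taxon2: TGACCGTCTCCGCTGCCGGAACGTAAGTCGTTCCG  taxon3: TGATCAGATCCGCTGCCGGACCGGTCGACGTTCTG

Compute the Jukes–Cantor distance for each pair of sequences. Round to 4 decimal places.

d(taxon1,taxon2) = 0.4073, d(taxon1,taxon3) = 0.1585, d(taxon2,taxon3) = 0.3597

taxon1–taxon2: 11/35 sites differ → p ≈ 0.314286, d = −0.75 ln(1 − 0.419048) = 0.407315 ≈ 0.4073.
taxon1–taxon3: 5/35 sites differ → p ≈ 0.142857, d = −0.75 ln(1 − 0.190476) = 0.158482 ≈ 0.1585.
taxon2–taxon3: 10/35 sites differ → p ≈ 0.285714, d = −0.75 ln(1 − 0.380952) = 0.359679 ≈ 0.3597.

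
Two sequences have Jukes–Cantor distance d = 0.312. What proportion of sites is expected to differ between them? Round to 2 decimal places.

p = (3/4)(1 − e^(−4d/3)) = 0.75 × (1 − e^(-0.416)) = 0.75 × (1 − 0.659680) = 0.255240.

0.26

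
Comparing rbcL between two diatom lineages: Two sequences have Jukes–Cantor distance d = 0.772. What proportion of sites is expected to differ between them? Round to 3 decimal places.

p = (3/4)(1 − e^(−4d/3)) = 0.75 × (1 − e^(-1.029333)) = 0.75 × (1 − 0.357245) = 0.482066.

0.482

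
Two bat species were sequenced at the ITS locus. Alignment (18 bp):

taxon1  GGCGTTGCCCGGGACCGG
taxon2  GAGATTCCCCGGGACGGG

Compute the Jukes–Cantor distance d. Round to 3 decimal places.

0.347

The sequences differ at 5 of 18 sites (2, 3, 4, 7, 16), so p = 5/18 ≈ 0.277778.
d = −(3/4) ln(1 − 4p/3) = −0.75 ln(1 − 0.370371) = −0.75 ln(0.629629)
  = −0.75 × (-0.462625) = 0.346969 substitutions/site.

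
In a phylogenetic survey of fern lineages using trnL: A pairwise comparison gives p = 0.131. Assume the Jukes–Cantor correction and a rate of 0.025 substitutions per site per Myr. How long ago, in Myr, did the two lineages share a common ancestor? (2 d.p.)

d = −(3/4) ln(1 − 4p/3) = −0.75 ln(1 − 0.174667) = −0.75 ln(0.825333)
  = −0.75 × (-0.191968) = 0.143976 substitutions/site.
Under a molecular clock d = 2μt, so t = d/(2μ) = 0.143976 / (2 × 0.025) = 2.88 Myr.

2.88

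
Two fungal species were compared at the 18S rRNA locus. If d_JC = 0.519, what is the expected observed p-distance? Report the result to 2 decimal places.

p = (3/4)(1 − e^(−4d/3)) = 0.75 × (1 − e^(-0.692)) = 0.75 × (1 − 0.500574) = 0.374570.

0.37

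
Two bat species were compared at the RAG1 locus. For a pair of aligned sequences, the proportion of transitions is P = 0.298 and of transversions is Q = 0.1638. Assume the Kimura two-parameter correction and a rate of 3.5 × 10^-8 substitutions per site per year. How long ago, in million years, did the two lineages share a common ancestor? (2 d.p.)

11.61

Under the Kimura two-parameter model, d = −½ ln(1 − 2P − Q) − ¼ ln(1 − 2Q).
1 − 2P − Q = 0.2402, giving −½ ln(0.2402) = 0.713142.
1 − 2Q = 0.6724, giving −¼ ln(0.6724) = 0.099225.
d = 0.713142 + 0.099225 = 0.812367.
Under a molecular clock d = 2μt, so t = d/(2μ) = 0.812367 / (2 × 3.5 × 10^-8) = 11.61 million years.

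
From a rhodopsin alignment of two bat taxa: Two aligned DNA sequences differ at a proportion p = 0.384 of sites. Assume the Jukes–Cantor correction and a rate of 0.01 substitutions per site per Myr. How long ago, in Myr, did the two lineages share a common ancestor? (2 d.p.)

26.90

d = −(3/4) ln(1 − 4p/3) = −0.75 ln(1 − 0.512) = −0.75 ln(0.488)
  = −0.75 × (-0.717440) = 0.538080 substitutions/site.
Under a molecular clock d = 2μt, so t = d/(2μ) = 0.538080 / (2 × 0.01) = 26.90 Myr.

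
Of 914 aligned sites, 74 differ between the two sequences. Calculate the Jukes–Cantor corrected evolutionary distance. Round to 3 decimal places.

0.086

p = 74/914 ≈ 0.080963.
d = −(3/4) ln(1 − 4p/3) = −0.75 ln(1 − 0.107951) = −0.75 ln(0.892049)
  = −0.75 × (-0.114234) = 0.085676 substitutions/site.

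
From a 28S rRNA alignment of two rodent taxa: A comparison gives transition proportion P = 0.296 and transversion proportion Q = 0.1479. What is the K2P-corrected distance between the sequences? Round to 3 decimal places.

0.761

Under the Kimura two-parameter model, d = −½ ln(1 − 2P − Q) − ¼ ln(1 − 2Q).
1 − 2P − Q = 0.2601, giving −½ ln(0.2601) = 0.673345.
1 − 2Q = 0.7042, giving −¼ ln(0.7042) = 0.087673.
d = 0.673345 + 0.087673 = 0.761018.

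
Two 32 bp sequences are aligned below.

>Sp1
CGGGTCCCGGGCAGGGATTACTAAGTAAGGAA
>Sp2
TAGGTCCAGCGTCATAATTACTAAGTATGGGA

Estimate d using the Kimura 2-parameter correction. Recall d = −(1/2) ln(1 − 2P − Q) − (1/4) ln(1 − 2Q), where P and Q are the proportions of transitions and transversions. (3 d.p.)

0.473

Of 32 sites, 6 differences are transitions and 5 are transversions, so P = 6/32 = 0.1875 and Q = 5/32 = 0.15625.
Under the Kimura two-parameter model, d = −½ ln(1 − 2P − Q) − ¼ ln(1 − 2Q).
1 − 2P − Q = 0.46875, giving −½ ln(0.46875) = 0.378843.
1 − 2Q = 0.6875, giving −¼ ln(0.6875) = 0.093673.
d = 0.378843 + 0.093673 = 0.472516.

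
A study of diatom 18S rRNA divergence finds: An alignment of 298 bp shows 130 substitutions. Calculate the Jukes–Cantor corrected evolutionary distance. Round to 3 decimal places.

p = 130/298 ≈ 0.436242.
d = −(3/4) ln(1 − 4p/3) = −0.75 ln(1 − 0.581656) = −0.75 ln(0.418344)
  = −0.75 × (-0.871451) = 0.653588 substitutions/site.

0.654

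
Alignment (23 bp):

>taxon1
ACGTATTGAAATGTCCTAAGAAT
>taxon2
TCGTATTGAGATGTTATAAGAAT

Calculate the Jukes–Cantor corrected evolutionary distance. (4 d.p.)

The sequences differ at 4 of 23 sites (1, 10, 15, 16), so p = 4/23 ≈ 0.173913.
d = −(3/4) ln(1 − 4p/3) = −0.75 ln(1 − 0.231884) = −0.75 ln(0.768116)
  = −0.75 × (-0.263815) = 0.197861 substitutions/site.

0.1979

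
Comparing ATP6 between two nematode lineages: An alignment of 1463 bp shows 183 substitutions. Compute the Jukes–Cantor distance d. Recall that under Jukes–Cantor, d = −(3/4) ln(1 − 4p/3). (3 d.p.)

p = 183/1463 ≈ 0.125085.
d = −(3/4) ln(1 − 4p/3) = −0.75 ln(1 − 0.16678) = −0.75 ln(0.83322)
  = −0.75 × (-0.182458) = 0.136844 substitutions/site.

0.137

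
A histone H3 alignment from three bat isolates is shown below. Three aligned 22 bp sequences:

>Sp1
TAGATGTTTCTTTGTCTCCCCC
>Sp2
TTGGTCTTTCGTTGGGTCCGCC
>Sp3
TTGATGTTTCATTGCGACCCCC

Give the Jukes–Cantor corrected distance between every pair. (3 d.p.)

d(Sp1,Sp2) = 0.414, d(Sp1,Sp3) = 0.271, d(Sp2,Sp3) = 0.339

Sp1–Sp2: 7/22 sites differ → p ≈ 0.318182, d = −0.75 ln(1 − 0.424243) = 0.414052 ≈ 0.414.
Sp1–Sp3: 5/22 sites differ → p ≈ 0.227273, d = −0.75 ln(1 − 0.303031) = 0.270761 ≈ 0.271.
Sp2–Sp3: 6/22 sites differ → p ≈ 0.272727, d = −0.75 ln(1 − 0.363636) = 0.338988 ≈ 0.339.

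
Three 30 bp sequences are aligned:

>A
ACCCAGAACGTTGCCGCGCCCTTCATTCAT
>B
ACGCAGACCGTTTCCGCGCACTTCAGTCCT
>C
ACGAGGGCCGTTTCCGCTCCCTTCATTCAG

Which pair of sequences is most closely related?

A and B

A–B: 6/30 differ, p = 0.200, d = 0.233.
A–C: 8/30 differ, p = 0.267, d = 0.330.
B–C: 8/30 differ, p = 0.267, d = 0.330.
The smallest distance is between A and B.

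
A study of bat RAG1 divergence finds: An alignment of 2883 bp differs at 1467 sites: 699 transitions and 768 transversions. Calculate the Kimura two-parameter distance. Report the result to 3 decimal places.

0.886

P = 699/2883 ≈ 0.242456 and Q = 768/2883 ≈ 0.266389.
Under the Kimura two-parameter model, d = −½ ln(1 − 2P − Q) − ¼ ln(1 − 2Q).
1 − 2P − Q = 0.248699, giving −½ ln(0.248699) = 0.695756.
1 − 2Q = 0.467222, giving −¼ ln(0.467222) = 0.190238.
d = 0.695756 + 0.190238 = 0.885994.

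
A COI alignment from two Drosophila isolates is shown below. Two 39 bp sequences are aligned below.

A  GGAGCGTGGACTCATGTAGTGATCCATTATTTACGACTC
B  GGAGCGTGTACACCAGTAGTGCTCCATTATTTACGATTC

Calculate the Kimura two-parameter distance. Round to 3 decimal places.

Of 39 sites, 1 differences are transitions and 5 are transversions, so P = 1/39 ≈ 0.025641 and Q = 5/39 ≈ 0.128205.
Under the Kimura two-parameter model, d = −½ ln(1 − 2P − Q) − ¼ ln(1 − 2Q).
1 − 2P − Q = 0.820513, giving −½ ln(0.820513) = 0.098913.
1 − 2Q = 0.74359, giving −¼ ln(0.74359) = 0.074066.
d = 0.098913 + 0.074066 = 0.172979.

0.173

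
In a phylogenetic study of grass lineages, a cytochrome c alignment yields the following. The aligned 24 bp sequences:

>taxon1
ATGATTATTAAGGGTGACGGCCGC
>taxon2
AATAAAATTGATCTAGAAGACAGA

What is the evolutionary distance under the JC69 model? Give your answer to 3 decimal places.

0.961

The sequences differ at 13 of 24 sites, so p = 13/24 ≈ 0.541667.
d = −(3/4) ln(1 − 4p/3) = −0.75 ln(1 − 0.722223) = −0.75 ln(0.277777)
  = −0.75 × (-1.280937) = 0.960703 substitutions/site.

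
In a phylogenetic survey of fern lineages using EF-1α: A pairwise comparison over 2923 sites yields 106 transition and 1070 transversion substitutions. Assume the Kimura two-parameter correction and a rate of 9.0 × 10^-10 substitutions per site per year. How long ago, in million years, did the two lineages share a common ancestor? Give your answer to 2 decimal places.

343.31

P = 106/2923 ≈ 0.036264 and Q = 1070/2923 ≈ 0.366062.
Under the Kimura two-parameter model, d = −½ ln(1 − 2P − Q) − ¼ ln(1 − 2Q).
1 − 2P − Q = 0.56141, giving −½ ln(0.56141) = 0.288652.
1 − 2Q = 0.267876, giving −¼ ln(0.267876) = 0.329308.
d = 0.288652 + 0.329308 = 0.617960.
Under a molecular clock d = 2μt, so t = d/(2μ) = 0.617960 / (2 × 9.0 × 10^-10) = 343.31 million years.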